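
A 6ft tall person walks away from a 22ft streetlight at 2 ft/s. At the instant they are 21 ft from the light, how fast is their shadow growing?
3/4 ft/s

By similar triangles: 22/(x+s) = 6/s
Solving: s = 6x/16
ds/dt = 6/16 · dx/dt = 3/8 · 2 = 3/4 ft/s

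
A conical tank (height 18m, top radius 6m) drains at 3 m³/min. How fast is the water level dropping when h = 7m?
27/(49π) ≈ 0.1754 m/min

r/h = 6/18, so r = (1/3)h
V = (1/3)πr²h = (1/3)π((1/3)h)²h = (1/27)πh³
dV/dh = (1/9)πh²
dh/dt = (dV/dt)/(dV/dh) = -3/((1/9)π·7²) = -27/(49π) m/min
The level is dropping at 27/(49π) ≈ 0.1754 m/min.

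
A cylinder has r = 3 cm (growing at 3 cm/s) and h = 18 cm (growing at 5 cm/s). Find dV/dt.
369π cm³/s

V = πr²h
dV/dt = 2πrh·dr/dt + πr²·dh/dt
= 2π(3)(18)(3) + π(3)²(5)
= 369π cm³/s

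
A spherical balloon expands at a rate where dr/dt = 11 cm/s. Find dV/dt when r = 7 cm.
2156π cm³/s

V = (4/3)πr³
dV/dt = dV/dr · dr/dt = 4πr² · 11
At r = 7: dV/dt = 2156π cm³/s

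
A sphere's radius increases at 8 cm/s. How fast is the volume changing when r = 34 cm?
36992π cm³/s

V = (4/3)πr³
dV/dt = dV/dr · dr/dt = 4πr² · 8
At r = 34: dV/dt = 36992π cm³/s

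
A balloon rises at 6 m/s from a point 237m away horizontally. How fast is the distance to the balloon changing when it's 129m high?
129√8090/4045 ≈ 2.868 m/s

z² = 237² + y²
z = √(237² + 129²) = 3√8090
dz/dt = y/z · dy/dt = 129/(3√8090) · 6 = 129√8090/4045 ≈ 2.868 m/s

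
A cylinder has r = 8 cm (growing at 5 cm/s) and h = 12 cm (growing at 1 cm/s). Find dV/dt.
1024π cm³/s

V = πr²h
dV/dt = 2πrh·dr/dt + πr²·dh/dt
= 2π(8)(12)(5) + π(8)²(1)
= 1024π cm³/s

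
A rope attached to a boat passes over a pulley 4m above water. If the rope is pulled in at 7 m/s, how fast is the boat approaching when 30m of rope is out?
105√221/221 ≈ 7.063 m/s

rope² = x² + 4²
x = √(30² - 4²) = 2√221
dx/dt = (rope/x) · d(rope)/dt = (30/(2√221)) · (-7) = -105√221/221 m/s
The boat approaches at 105√221/221 ≈ 7.063 m/s.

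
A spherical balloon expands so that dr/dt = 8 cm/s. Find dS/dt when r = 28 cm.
1792π cm²/s

S = 4πr²
dS/dt = dS/dr · dr/dt = 8πr · 8
At r = 28: dS/dt = 1792π cm²/s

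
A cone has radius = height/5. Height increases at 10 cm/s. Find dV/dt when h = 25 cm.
250π cm³/s

V = (1/3)π(h/5)²h = πh³/75
dV/dt = πh²/25 · 10
At h = 25: dV/dt = 250π cm³/s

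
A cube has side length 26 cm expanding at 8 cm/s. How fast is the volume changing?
16224 cm³/s

V = s³
dV/dt = 3s² · ds/dt = 3·26²·8 = 16224 cm³/s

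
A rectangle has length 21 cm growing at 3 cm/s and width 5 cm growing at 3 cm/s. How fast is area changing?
78 cm²/s

A = lw
dA/dt = w·dl/dt + l·dw/dt = 5·3 + 21·3 = 78 cm²/s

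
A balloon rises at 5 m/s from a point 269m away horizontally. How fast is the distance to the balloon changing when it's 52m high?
52√75065/15013 ≈ 0.949 m/s

z² = 269² + y²
z = √(269² + 52²) = √75065
dz/dt = y/z · dy/dt = 52/√75065 · 5 = 52√75065/15013 ≈ 0.949 m/s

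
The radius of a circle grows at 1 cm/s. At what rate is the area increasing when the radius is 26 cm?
52π cm²/s

A = πr²
dA/dt = 2πr · dr/dt = 2π(26)(1) = 52π cm²/s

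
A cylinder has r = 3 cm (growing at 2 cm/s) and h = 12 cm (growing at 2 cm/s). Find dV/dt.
162π cm³/s

V = πr²h
dV/dt = 2πrh·dr/dt + πr²·dh/dt
= 2π(3)(12)(2) + π(3)²(2)
= 162π cm³/s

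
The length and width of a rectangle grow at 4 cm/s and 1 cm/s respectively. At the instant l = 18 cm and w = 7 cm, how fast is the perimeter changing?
10 cm/s

P = 2(l + w)
dP/dt = 2(dl/dt + dw/dt) = 2(4 + 1) = 10 cm/s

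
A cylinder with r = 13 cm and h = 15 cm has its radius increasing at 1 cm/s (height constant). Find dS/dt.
82π cm²/s

S = 2πrh + 2πr² (lateral + bases)
dS/dt = (2πh + 4πr)·dr/dt = (2π·15 + 4π·13)·1
= 82π cm²/s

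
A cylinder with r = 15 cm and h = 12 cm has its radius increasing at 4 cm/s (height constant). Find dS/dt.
336π cm²/s

S = 2πrh + 2πr² (lateral + bases)
dS/dt = (2πh + 4πr)·dr/dt = (2π·12 + 4π·15)·4
= 336π cm²/s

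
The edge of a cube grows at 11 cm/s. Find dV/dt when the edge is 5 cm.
825 cm³/s

V = s³
dV/dt = 3s² · ds/dt = 3·5²·11 = 825 cm³/s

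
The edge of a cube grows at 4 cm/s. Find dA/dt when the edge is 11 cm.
528 cm²/s

A = 6s²
dA/dt = 12s · ds/dt = 12·11·4 = 528 cm²/s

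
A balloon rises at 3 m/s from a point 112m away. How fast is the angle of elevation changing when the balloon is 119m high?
0.012582 rad/s

tan(θ) = y/112
sec²(θ) · dθ/dt = (1/112) · dy/dt
dθ/dt = cos²(θ)/112 · 3 = 112/(112² + 119²) · 3
dθ/dt = 0.012582 rad/s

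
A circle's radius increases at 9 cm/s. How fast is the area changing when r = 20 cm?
360π cm²/s

A = πr²
dA/dt = 2πr · dr/dt = 2π(20)(9) = 360π cm²/s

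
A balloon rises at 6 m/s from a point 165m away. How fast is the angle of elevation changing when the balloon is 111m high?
0.025034 rad/s

tan(θ) = y/165
sec²(θ) · dθ/dt = (1/165) · dy/dt
dθ/dt = cos²(θ)/165 · 6 = 165/(165² + 111²) · 6
dθ/dt = 0.025034 rad/s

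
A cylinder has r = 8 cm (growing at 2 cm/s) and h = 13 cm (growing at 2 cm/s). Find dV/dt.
544π cm³/s

V = πr²h
dV/dt = 2πrh·dr/dt + πr²·dh/dt
= 2π(8)(13)(2) + π(8)²(2)
= 544π cm³/s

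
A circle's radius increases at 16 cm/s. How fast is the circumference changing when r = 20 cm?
32π cm/s

C = 2πr
dC/dt = 2π · dr/dt = 2π · 16 = 32π cm/s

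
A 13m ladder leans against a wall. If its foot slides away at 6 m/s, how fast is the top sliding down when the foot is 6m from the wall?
36√133/133 ≈ 3.122 m/s

x² + y² = 13²
2x·dx/dt + 2y·dy/dt = 0
dy/dt = -x/y · dx/dt = -6/√133 · 6 = -36√133/133 m/s
The top is descending at 36√133/133 ≈ 3.122 m/s.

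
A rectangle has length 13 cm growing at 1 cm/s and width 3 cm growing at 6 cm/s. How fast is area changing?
81 cm²/s

A = lw
dA/dt = w·dl/dt + l·dw/dt = 3·1 + 13·6 = 81 cm²/s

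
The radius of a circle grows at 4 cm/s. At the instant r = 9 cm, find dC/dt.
8π cm/s

C = 2πr
dC/dt = 2π · dr/dt = 2π · 4 = 8π cm/s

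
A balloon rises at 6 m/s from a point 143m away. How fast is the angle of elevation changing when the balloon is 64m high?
0.034956 rad/s

tan(θ) = y/143
sec²(θ) · dθ/dt = (1/143) · dy/dt
dθ/dt = cos²(θ)/143 · 6 = 143/(143² + 64²) · 6
dθ/dt = 0.034956 rad/s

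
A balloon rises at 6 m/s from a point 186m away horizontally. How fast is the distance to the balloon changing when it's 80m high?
240√10249/10249 ≈ 2.371 m/s

z² = 186² + y²
z = √(186² + 80²) = 2√10249
dz/dt = y/z · dy/dt = 80/(2√10249) · 6 = 240√10249/10249 ≈ 2.371 m/s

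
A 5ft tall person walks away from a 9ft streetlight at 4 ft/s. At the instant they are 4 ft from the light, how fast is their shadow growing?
5 ft/s

By similar triangles: 9/(x+s) = 5/s
Solving: s = 5x/4
ds/dt = 5/4 · dx/dt = 5/4 · 4 = 5 ft/s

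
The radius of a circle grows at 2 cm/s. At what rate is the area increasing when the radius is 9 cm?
36π cm²/s

A = πr²
dA/dt = 2πr · dr/dt = 2π(9)(2) = 36π cm²/s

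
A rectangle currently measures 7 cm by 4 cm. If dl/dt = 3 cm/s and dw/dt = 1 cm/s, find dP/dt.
8 cm/s

P = 2(l + w)
dP/dt = 2(dl/dt + dw/dt) = 2(3 + 1) = 8 cm/s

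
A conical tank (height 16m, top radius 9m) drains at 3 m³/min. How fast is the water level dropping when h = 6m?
64/(243π) ≈ 0.08383 m/min

r/h = 9/16, so r = (9/16)h
V = (1/3)πr²h = (1/3)π((9/16)h)²h = (27/256)πh³
dV/dh = (81/256)πh²
dh/dt = (dV/dt)/(dV/dh) = -3/((81/256)π·6²) = -64/(243π) m/min
The level is dropping at 64/(243π) ≈ 0.08383 m/min.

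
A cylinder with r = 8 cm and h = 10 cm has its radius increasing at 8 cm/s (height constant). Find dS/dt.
416π cm²/s

S = 2πrh + 2πr² (lateral + bases)
dS/dt = (2πh + 4πr)·dr/dt = (2π·10 + 4π·8)·8
= 416π cm²/s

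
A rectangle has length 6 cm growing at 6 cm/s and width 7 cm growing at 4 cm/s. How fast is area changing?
66 cm²/s

A = lw
dA/dt = w·dl/dt + l·dw/dt = 7·6 + 6·4 = 66 cm²/s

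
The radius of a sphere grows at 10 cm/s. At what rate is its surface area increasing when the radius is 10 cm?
800π cm²/s

S = 4πr²
dS/dt = dS/dr · dr/dt = 8πr · 10
At r = 10: dS/dt = 800π cm²/s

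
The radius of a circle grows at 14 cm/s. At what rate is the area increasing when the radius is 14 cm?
392π cm²/s

A = πr²
dA/dt = 2πr · dr/dt = 2π(14)(14) = 392π cm²/s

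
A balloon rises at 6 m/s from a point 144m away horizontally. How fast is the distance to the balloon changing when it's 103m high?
618√31345/31345 ≈ 3.491 m/s

z² = 144² + y²
z = √(144² + 103²) = √31345
dz/dt = y/z · dy/dt = 103/√31345 · 6 = 618√31345/31345 ≈ 3.491 m/s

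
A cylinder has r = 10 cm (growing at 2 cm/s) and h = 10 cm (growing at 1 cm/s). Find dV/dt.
500π cm³/s

V = πr²h
dV/dt = 2πrh·dr/dt + πr²·dh/dt
= 2π(10)(10)(2) + π(10)²(1)
= 500π cm³/s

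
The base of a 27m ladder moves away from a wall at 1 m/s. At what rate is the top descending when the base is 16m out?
16√473/473 ≈ 0.7357 m/s

x² + y² = 27²
2x·dx/dt + 2y·dy/dt = 0
dy/dt = -x/y · dx/dt = -16/√473 · 1 = -16√473/473 m/s
The top is descending at 16√473/473 ≈ 0.7357 m/s.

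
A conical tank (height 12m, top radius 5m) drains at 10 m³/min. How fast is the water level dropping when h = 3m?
32/(5π) ≈ 2.037 m/min

r/h = 5/12, so r = (5/12)h
V = (1/3)πr²h = (1/3)π((5/12)h)²h = (25/432)πh³
dV/dh = (25/144)πh²
dh/dt = (dV/dt)/(dV/dh) = -10/((25/144)π·3²) = -32/(5π) m/min
The level is dropping at 32/(5π) ≈ 2.037 m/min.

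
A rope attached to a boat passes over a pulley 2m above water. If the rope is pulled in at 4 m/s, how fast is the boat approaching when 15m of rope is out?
60√221/221 ≈ 4.036 m/s

rope² = x² + 2²
x = √(15² - 2²) = √221
dx/dt = (rope/x) · d(rope)/dt = (15/√221) · (-4) = -60√221/221 m/s
The boat approaches at 60√221/221 ≈ 4.036 m/s.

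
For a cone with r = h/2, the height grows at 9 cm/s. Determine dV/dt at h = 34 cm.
2601π cm³/s

V = (1/3)π(h/2)²h = πh³/12
dV/dt = πh²/4 · 9
At h = 34: dV/dt = 2601π cm³/s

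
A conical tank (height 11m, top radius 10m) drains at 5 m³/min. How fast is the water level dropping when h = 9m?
121/(1620π) ≈ 0.02377 m/min

r/h = 10/11, so r = (10/11)h
V = (1/3)πr²h = (1/3)π((10/11)h)²h = (100/363)πh³
dV/dh = (100/121)πh²
dh/dt = (dV/dt)/(dV/dh) = -5/((100/121)π·9²) = -121/(1620π) m/min
The level is dropping at 121/(1620π) ≈ 0.02377 m/min.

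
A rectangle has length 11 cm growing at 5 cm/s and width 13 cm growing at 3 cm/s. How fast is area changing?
98 cm²/s

A = lw
dA/dt = w·dl/dt + l·dw/dt = 13·5 + 11·3 = 98 cm²/s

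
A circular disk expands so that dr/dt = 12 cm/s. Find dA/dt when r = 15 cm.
360π cm²/s

A = πr²
dA/dt = 2πr · dr/dt = 2π(15)(12) = 360π cm²/s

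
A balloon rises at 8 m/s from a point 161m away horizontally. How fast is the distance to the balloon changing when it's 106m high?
848√37157/37157 ≈ 4.399 m/s

z² = 161² + y²
z = √(161² + 106²) = √37157
dz/dt = y/z · dy/dt = 106/√37157 · 8 = 848√37157/37157 ≈ 4.399 m/s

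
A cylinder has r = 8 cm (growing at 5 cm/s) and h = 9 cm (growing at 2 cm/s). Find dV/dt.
848π cm³/s

V = πr²h
dV/dt = 2πrh·dr/dt + πr²·dh/dt
= 2π(8)(9)(5) + π(8)²(2)
= 848π cm³/s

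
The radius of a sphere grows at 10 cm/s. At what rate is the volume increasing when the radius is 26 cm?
27040π cm³/s

V = (4/3)πr³
dV/dt = dV/dr · dr/dt = 4πr² · 10
At r = 26: dV/dt = 27040π cm³/s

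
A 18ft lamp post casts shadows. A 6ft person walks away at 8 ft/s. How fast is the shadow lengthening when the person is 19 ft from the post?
4 ft/s

By similar triangles: 18/(x+s) = 6/s
Solving: s = 6x/12
ds/dt = 6/12 · dx/dt = 1/2 · 8 = 4 ft/s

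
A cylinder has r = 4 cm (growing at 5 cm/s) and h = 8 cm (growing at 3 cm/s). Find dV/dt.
368π cm³/s

V = πr²h
dV/dt = 2πrh·dr/dt + πr²·dh/dt
= 2π(4)(8)(5) + π(4)²(3)
= 368π cm³/s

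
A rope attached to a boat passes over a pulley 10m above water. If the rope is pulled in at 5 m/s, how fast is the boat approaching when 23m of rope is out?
115√429/429 ≈ 5.552 m/s

rope² = x² + 10²
x = √(23² - 10²) = √429
dx/dt = (rope/x) · d(rope)/dt = (23/√429) · (-5) = -115√429/429 m/s
The boat approaches at 115√429/429 ≈ 5.552 m/s.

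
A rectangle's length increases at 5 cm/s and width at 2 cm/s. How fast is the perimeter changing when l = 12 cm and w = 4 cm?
14 cm/s

P = 2(l + w)
dP/dt = 2(dl/dt + dw/dt) = 2(5 + 2) = 14 cm/s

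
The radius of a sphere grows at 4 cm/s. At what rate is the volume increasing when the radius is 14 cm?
3136π cm³/s

V = (4/3)πr³
dV/dt = dV/dr · dr/dt = 4πr² · 4
At r = 14: dV/dt = 3136π cm³/s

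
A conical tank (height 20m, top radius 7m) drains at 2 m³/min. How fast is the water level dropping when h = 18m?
200/(3969π) ≈ 0.01604 m/min

r/h = 7/20, so r = (7/20)h
V = (1/3)πr²h = (1/3)π((7/20)h)²h = (49/1200)πh³
dV/dh = (49/400)πh²
dh/dt = (dV/dt)/(dV/dh) = -2/((49/400)π·18²) = -200/(3969π) m/min
The level is dropping at 200/(3969π) ≈ 0.01604 m/min.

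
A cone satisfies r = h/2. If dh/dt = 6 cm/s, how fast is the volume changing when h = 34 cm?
1734π cm³/s

V = (1/3)π(h/2)²h = πh³/12
dV/dt = πh²/4 · 6
At h = 34: dV/dt = 1734π cm³/s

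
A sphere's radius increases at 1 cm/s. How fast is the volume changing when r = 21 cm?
1764π cm³/s

V = (4/3)πr³
dV/dt = dV/dr · dr/dt = 4πr² · 1
At r = 21: dV/dt = 1764π cm³/s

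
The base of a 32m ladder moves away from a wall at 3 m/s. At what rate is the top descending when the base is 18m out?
27√7/35 ≈ 2.041 m/s

x² + y² = 32²
2x·dx/dt + 2y·dy/dt = 0
dy/dt = -x/y · dx/dt = -18/(10√7) · 3 = -27√7/35 m/s
The top is descending at 27√7/35 ≈ 2.041 m/s.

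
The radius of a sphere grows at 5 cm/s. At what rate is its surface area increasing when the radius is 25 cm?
1000π cm²/s

S = 4πr²
dS/dt = dS/dr · dr/dt = 8πr · 5
At r = 25: dS/dt = 1000π cm²/s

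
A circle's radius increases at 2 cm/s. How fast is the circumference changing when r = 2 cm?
4π cm/s

C = 2πr
dC/dt = 2π · dr/dt = 2π · 2 = 4π cm/s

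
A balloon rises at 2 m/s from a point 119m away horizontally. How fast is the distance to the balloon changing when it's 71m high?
71√19202/9601 ≈ 1.025 m/s

z² = 119² + y²
z = √(119² + 71²) = √19202
dz/dt = y/z · dy/dt = 71/√19202 · 2 = 71√19202/9601 ≈ 1.025 m/s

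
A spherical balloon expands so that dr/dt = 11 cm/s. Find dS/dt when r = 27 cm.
2376π cm²/s

S = 4πr²
dS/dt = dS/dr · dr/dt = 8πr · 11
At r = 27: dS/dt = 2376π cm²/s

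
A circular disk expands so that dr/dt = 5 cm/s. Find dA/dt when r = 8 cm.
80π cm²/s

A = πr²
dA/dt = 2πr · dr/dt = 2π(8)(5) = 80π cm²/s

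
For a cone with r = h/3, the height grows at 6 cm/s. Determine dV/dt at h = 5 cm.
50π/3 cm³/s

V = (1/3)π(h/3)²h = πh³/27
dV/dt = πh²/9 · 6
At h = 5: dV/dt = 50π/3 cm³/s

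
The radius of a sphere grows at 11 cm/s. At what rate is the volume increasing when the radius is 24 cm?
25344π cm³/s

V = (4/3)πr³
dV/dt = dV/dr · dr/dt = 4πr² · 11
At r = 24: dV/dt = 25344π cm³/s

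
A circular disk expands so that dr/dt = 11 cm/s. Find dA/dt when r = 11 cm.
242π cm²/s

A = πr²
dA/dt = 2πr · dr/dt = 2π(11)(11) = 242π cm²/s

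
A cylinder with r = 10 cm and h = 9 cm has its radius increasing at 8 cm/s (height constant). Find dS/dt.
464π cm²/s

S = 2πrh + 2πr² (lateral + bases)
dS/dt = (2πh + 4πr)·dr/dt = (2π·9 + 4π·10)·8
= 464π cm²/s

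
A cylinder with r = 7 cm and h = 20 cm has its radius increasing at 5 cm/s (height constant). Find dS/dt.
340π cm²/s

S = 2πrh + 2πr² (lateral + bases)
dS/dt = (2πh + 4πr)·dr/dt = (2π·20 + 4π·7)·5
= 340π cm²/s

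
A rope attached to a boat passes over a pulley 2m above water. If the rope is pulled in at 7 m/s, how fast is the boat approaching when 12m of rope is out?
6√35/5 ≈ 7.099 m/s

rope² = x² + 2²
x = √(12² - 2²) = 2√35
dx/dt = (rope/x) · d(rope)/dt = (12/(2√35)) · (-7) = -6√35/5 m/s
The boat approaches at 6√35/5 ≈ 7.099 m/s.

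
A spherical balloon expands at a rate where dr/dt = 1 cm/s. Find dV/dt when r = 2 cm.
16π cm³/s

V = (4/3)πr³
dV/dt = dV/dr · dr/dt = 4πr² · 1
At r = 2: dV/dt = 16π cm³/s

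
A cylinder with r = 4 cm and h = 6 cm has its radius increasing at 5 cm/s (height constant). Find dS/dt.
140π cm²/s

S = 2πrh + 2πr² (lateral + bases)
dS/dt = (2πh + 4πr)·dr/dt = (2π·6 + 4π·4)·5
= 140π cm²/s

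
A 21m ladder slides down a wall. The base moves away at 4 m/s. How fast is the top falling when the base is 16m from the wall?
64√185/185 ≈ 4.705 m/s

x² + y² = 21²
2x·dx/dt + 2y·dy/dt = 0
dy/dt = -x/y · dx/dt = -16/√185 · 4 = -64√185/185 m/s
The top is descending at 64√185/185 ≈ 4.705 m/s.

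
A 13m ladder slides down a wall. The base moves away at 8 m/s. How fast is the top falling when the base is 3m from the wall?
3√10/5 ≈ 1.897 m/s

x² + y² = 13²
2x·dx/dt + 2y·dy/dt = 0
dy/dt = -x/y · dx/dt = -3/(4√10) · 8 = -3√10/5 m/s
The top is descending at 3√10/5 ≈ 1.897 m/s.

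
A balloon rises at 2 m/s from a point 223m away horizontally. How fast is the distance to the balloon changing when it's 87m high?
87√57298/28649 ≈ 0.7269 m/s

z² = 223² + y²
z = √(223² + 87²) = √57298
dz/dt = y/z · dy/dt = 87/√57298 · 2 = 87√57298/28649 ≈ 0.7269 m/s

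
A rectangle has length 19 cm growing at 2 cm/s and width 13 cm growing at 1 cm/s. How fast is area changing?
45 cm²/s

A = lw
dA/dt = w·dl/dt + l·dw/dt = 13·2 + 19·1 = 45 cm²/s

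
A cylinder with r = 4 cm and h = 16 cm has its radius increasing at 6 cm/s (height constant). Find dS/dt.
288π cm²/s

S = 2πrh + 2πr² (lateral + bases)
dS/dt = (2πh + 4πr)·dr/dt = (2π·16 + 4π·4)·6
= 288π cm²/s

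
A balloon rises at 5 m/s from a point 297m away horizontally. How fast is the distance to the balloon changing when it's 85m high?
425√95434/95434 ≈ 1.376 m/s

z² = 297² + y²
z = √(297² + 85²) = √95434
dz/dt = y/z · dy/dt = 85/√95434 · 5 = 425√95434/95434 ≈ 1.376 m/s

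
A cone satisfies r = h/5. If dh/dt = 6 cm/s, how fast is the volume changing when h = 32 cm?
6144π/25 cm³/s

V = (1/3)π(h/5)²h = πh³/75
dV/dt = πh²/25 · 6
At h = 32: dV/dt = 6144π/25 cm³/s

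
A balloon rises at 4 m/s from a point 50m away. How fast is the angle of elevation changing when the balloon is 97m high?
0.016794 rad/s

tan(θ) = y/50
sec²(θ) · dθ/dt = (1/50) · dy/dt
dθ/dt = cos²(θ)/50 · 4 = 50/(50² + 97²) · 4
dθ/dt = 0.016794 rad/s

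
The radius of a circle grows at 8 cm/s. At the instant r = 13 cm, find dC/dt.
16π cm/s

C = 2πr
dC/dt = 2π · dr/dt = 2π · 8 = 16π cm/s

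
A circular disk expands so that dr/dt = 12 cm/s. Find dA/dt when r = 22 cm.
528π cm²/s

A = πr²
dA/dt = 2πr · dr/dt = 2π(22)(12) = 528π cm²/s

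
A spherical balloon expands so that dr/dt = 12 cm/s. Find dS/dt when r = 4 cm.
384π cm²/s

S = 4πr²
dS/dt = dS/dr · dr/dt = 8πr · 12
At r = 4: dS/dt = 384π cm²/s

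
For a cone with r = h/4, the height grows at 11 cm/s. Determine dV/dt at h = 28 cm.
539π cm³/s

V = (1/3)π(h/4)²h = πh³/48
dV/dt = πh²/16 · 11
At h = 28: dV/dt = 539π cm³/s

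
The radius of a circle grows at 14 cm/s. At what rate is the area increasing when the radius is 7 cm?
196π cm²/s

A = πr²
dA/dt = 2πr · dr/dt = 2π(7)(14) = 196π cm²/s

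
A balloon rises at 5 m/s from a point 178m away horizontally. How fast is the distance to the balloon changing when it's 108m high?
270√10837/10837 ≈ 2.594 m/s

z² = 178² + y²
z = √(178² + 108²) = 2√10837
dz/dt = y/z · dy/dt = 108/(2√10837) · 5 = 270√10837/10837 ≈ 2.594 m/s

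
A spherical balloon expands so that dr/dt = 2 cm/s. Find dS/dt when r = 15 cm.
240π cm²/s

S = 4πr²
dS/dt = dS/dr · dr/dt = 8πr · 2
At r = 15: dS/dt = 240π cm²/s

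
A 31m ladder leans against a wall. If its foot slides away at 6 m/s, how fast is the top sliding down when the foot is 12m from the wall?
72√817/817 ≈ 2.519 m/s

x² + y² = 31²
2x·dx/dt + 2y·dy/dt = 0
dy/dt = -x/y · dx/dt = -12/√817 · 6 = -72√817/817 m/s
The top is descending at 72√817/817 ≈ 2.519 m/s.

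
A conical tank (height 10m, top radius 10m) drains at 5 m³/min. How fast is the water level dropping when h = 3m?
5/(9π) ≈ 0.1768 m/min

r/h = 10/10, so r = h
V = (1/3)πr²h = (1/3)π(h)²h = (1/3)πh³
dV/dh = πh²
dh/dt = (dV/dt)/(dV/dh) = -5/(π·3²) = -5/(9π) m/min
The level is dropping at 5/(9π) ≈ 0.1768 m/min.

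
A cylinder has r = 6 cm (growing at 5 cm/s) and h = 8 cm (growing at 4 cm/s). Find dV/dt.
624π cm³/s

V = πr²h
dV/dt = 2πrh·dr/dt + πr²·dh/dt
= 2π(6)(8)(5) + π(6)²(4)
= 624π cm³/s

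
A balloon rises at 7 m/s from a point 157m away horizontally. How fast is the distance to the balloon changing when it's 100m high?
700√34649/34649 ≈ 3.761 m/s

z² = 157² + y²
z = √(157² + 100²) = √34649
dz/dt = y/z · dy/dt = 100/√34649 · 7 = 700√34649/34649 ≈ 3.761 m/s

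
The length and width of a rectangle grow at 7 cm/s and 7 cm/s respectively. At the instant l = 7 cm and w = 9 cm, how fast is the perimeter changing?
28 cm/s

P = 2(l + w)
dP/dt = 2(dl/dt + dw/dt) = 2(7 + 7) = 28 cm/s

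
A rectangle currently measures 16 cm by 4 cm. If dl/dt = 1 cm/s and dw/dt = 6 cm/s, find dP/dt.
14 cm/s

P = 2(l + w)
dP/dt = 2(dl/dt + dw/dt) = 2(1 + 6) = 14 cm/s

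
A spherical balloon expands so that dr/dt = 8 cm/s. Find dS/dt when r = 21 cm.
1344π cm²/s

S = 4πr²
dS/dt = dS/dr · dr/dt = 8πr · 8
At r = 21: dS/dt = 1344π cm²/s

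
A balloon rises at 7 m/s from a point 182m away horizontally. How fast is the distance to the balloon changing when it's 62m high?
217√9242/9242 ≈ 2.257 m/s

z² = 182² + y²
z = √(182² + 62²) = 2√9242
dz/dt = y/z · dy/dt = 62/(2√9242) · 7 = 217√9242/9242 ≈ 2.257 m/s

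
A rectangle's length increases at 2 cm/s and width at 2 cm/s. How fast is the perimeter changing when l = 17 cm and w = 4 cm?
8 cm/s

P = 2(l + w)
dP/dt = 2(dl/dt + dw/dt) = 2(2 + 2) = 8 cm/s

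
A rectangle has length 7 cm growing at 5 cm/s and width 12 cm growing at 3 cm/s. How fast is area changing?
81 cm²/s

A = lw
dA/dt = w·dl/dt + l·dw/dt = 12·5 + 7·3 = 81 cm²/s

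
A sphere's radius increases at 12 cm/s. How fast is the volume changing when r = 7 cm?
2352π cm³/s

V = (4/3)πr³
dV/dt = dV/dr · dr/dt = 4πr² · 12
At r = 7: dV/dt = 2352π cm³/s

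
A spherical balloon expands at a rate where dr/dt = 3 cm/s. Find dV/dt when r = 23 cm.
6348π cm³/s

V = (4/3)πr³
dV/dt = dV/dr · dr/dt = 4πr² · 3
At r = 23: dV/dt = 6348π cm³/s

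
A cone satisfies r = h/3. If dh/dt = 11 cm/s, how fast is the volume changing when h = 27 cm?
891π cm³/s

V = (1/3)π(h/3)²h = πh³/27
dV/dt = πh²/9 · 11
At h = 27: dV/dt = 891π cm³/s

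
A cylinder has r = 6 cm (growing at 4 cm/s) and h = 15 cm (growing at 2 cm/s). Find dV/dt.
792π cm³/s

V = πr²h
dV/dt = 2πrh·dr/dt + πr²·dh/dt
= 2π(6)(15)(4) + π(6)²(2)
= 792π cm³/s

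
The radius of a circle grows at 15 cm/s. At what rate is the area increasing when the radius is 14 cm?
420π cm²/s

A = πr²
dA/dt = 2πr · dr/dt = 2π(14)(15) = 420π cm²/s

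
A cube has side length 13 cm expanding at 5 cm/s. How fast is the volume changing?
2535 cm³/s

V = s³
dV/dt = 3s² · ds/dt = 3·13²·5 = 2535 cm³/s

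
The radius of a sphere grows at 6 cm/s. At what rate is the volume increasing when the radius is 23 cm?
12696π cm³/s

V = (4/3)πr³
dV/dt = dV/dr · dr/dt = 4πr² · 6
At r = 23: dV/dt = 12696π cm³/s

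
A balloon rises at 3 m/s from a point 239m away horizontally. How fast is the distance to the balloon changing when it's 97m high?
291√66530/66530 ≈ 1.128 m/s

z² = 239² + y²
z = √(239² + 97²) = √66530
dz/dt = y/z · dy/dt = 97/√66530 · 3 = 291√66530/66530 ≈ 1.128 m/s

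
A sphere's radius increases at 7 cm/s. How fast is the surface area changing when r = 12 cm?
672π cm²/s

S = 4πr²
dS/dt = dS/dr · dr/dt = 8πr · 7
At r = 12: dS/dt = 672π cm²/s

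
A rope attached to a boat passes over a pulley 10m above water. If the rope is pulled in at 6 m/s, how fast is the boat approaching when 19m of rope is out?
38√29/29 ≈ 7.056 m/s

rope² = x² + 10²
x = √(19² - 10²) = 3√29
dx/dt = (rope/x) · d(rope)/dt = (19/(3√29)) · (-6) = -38√29/29 m/s
The boat approaches at 38√29/29 ≈ 7.056 m/s.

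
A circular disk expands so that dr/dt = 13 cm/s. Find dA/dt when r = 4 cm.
104π cm²/s

A = πr²
dA/dt = 2πr · dr/dt = 2π(4)(13) = 104π cm²/s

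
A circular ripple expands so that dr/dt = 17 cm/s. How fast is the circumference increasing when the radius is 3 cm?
34π cm/s

C = 2πr
dC/dt = 2π · dr/dt = 2π · 17 = 34π cm/s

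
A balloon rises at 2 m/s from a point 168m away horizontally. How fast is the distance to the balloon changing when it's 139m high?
278√47545/47545 ≈ 1.275 m/s

z² = 168² + y²
z = √(168² + 139²) = √47545
dz/dt = y/z · dy/dt = 139/√47545 · 2 = 278√47545/47545 ≈ 1.275 m/s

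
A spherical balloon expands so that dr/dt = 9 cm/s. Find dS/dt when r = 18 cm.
1296π cm²/s

S = 4πr²
dS/dt = dS/dr · dr/dt = 8πr · 9
At r = 18: dS/dt = 1296π cm²/s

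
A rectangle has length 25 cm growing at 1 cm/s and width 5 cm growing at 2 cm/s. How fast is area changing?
55 cm²/s

A = lw
dA/dt = w·dl/dt + l·dw/dt = 5·1 + 25·2 = 55 cm²/s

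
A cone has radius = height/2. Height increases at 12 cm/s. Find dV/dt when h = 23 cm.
1587π cm³/s

V = (1/3)π(h/2)²h = πh³/12
dV/dt = πh²/4 · 12
At h = 23: dV/dt = 1587π cm³/s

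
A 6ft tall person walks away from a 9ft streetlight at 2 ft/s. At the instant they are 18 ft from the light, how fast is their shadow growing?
4 ft/s

By similar triangles: 9/(x+s) = 6/s
Solving: s = 6x/3
ds/dt = 6/3 · dx/dt = 2 · 2 = 4 ft/s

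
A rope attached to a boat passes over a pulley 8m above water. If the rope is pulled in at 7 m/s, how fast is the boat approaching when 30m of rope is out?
105√209/209 ≈ 7.263 m/s

rope² = x² + 8²
x = √(30² - 8²) = 2√209
dx/dt = (rope/x) · d(rope)/dt = (30/(2√209)) · (-7) = -105√209/209 m/s
The boat approaches at 105√209/209 ≈ 7.263 m/s.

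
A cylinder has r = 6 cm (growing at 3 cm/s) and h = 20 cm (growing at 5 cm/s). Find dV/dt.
900π cm³/s

V = πr²h
dV/dt = 2πrh·dr/dt + πr²·dh/dt
= 2π(6)(20)(3) + π(6)²(5)
= 900π cm³/s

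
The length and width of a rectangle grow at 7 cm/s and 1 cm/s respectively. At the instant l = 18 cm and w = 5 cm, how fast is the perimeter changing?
16 cm/s

P = 2(l + w)
dP/dt = 2(dl/dt + dw/dt) = 2(7 + 1) = 16 cm/s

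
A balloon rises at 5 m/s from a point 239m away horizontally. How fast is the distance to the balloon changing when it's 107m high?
107√68570/13714 ≈ 2.043 m/s

z² = 239² + y²
z = √(239² + 107²) = √68570
dz/dt = y/z · dy/dt = 107/√68570 · 5 = 107√68570/13714 ≈ 2.043 m/s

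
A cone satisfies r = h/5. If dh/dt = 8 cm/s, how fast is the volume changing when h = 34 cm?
9248π/25 cm³/s

V = (1/3)π(h/5)²h = πh³/75
dV/dt = πh²/25 · 8
At h = 34: dV/dt = 9248π/25 cm³/s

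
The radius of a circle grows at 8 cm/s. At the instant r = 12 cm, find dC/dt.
16π cm/s

C = 2πr
dC/dt = 2π · dr/dt = 2π · 8 = 16π cm/s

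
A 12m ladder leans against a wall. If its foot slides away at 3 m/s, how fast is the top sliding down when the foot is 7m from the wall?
21√95/95 ≈ 2.155 m/s

x² + y² = 12²
2x·dx/dt + 2y·dy/dt = 0
dy/dt = -x/y · dx/dt = -7/√95 · 3 = -21√95/95 m/s
The top is descending at 21√95/95 ≈ 2.155 m/s.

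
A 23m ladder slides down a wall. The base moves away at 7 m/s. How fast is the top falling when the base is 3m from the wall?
21√130/260 ≈ 0.9209 m/s

x² + y² = 23²
2x·dx/dt + 2y·dy/dt = 0
dy/dt = -x/y · dx/dt = -3/(2√130) · 7 = -21√130/260 m/s
The top is descending at 21√130/260 ≈ 0.9209 m/s.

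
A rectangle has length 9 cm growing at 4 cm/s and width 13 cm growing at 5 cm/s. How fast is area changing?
97 cm²/s

A = lw
dA/dt = w·dl/dt + l·dw/dt = 13·4 + 9·5 = 97 cm²/s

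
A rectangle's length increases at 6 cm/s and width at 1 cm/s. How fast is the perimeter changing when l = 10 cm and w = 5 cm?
14 cm/s

P = 2(l + w)
dP/dt = 2(dl/dt + dw/dt) = 2(6 + 1) = 14 cm/s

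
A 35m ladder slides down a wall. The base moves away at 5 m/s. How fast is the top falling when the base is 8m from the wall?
40√129/387 ≈ 1.174 m/s

x² + y² = 35²
2x·dx/dt + 2y·dy/dt = 0
dy/dt = -x/y · dx/dt = -8/(3√129) · 5 = -40√129/387 m/s
The top is descending at 40√129/387 ≈ 1.174 m/s.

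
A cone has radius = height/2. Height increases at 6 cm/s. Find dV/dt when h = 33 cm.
3267π/2 cm³/s

V = (1/3)π(h/2)²h = πh³/12
dV/dt = πh²/4 · 6
At h = 33: dV/dt = 3267π/2 cm³/s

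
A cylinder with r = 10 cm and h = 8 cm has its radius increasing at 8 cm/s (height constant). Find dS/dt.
448π cm²/s

S = 2πrh + 2πr² (lateral + bases)
dS/dt = (2πh + 4πr)·dr/dt = (2π·8 + 4π·10)·8
= 448π cm²/s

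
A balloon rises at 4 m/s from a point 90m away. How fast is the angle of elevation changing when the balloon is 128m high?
0.014703 rad/s

tan(θ) = y/90
sec²(θ) · dθ/dt = (1/90) · dy/dt
dθ/dt = cos²(θ)/90 · 4 = 90/(90² + 128²) · 4
dθ/dt = 0.014703 rad/s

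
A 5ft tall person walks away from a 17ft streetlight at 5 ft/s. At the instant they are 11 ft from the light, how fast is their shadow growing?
25/12 ft/s

By similar triangles: 17/(x+s) = 5/s
Solving: s = 5x/12
ds/dt = 5/12 · dx/dt = 5/12 · 5 = 25/12 ft/s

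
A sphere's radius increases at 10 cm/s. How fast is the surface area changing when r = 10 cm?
800π cm²/s

S = 4πr²
dS/dt = dS/dr · dr/dt = 8πr · 10
At r = 10: dS/dt = 800π cm²/s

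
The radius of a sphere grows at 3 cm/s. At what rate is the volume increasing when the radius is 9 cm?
972π cm³/s

V = (4/3)πr³
dV/dt = dV/dr · dr/dt = 4πr² · 3
At r = 9: dV/dt = 972π cm³/s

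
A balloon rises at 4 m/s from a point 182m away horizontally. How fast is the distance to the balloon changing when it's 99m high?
396√1717/8585 ≈ 1.911 m/s

z² = 182² + y²
z = √(182² + 99²) = 5√1717
dz/dt = y/z · dy/dt = 99/(5√1717) · 4 = 396√1717/8585 ≈ 1.911 m/s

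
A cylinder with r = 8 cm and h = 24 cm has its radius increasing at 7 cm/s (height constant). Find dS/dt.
560π cm²/s

S = 2πrh + 2πr² (lateral + bases)
dS/dt = (2πh + 4πr)·dr/dt = (2π·24 + 4π·8)·7
= 560π cm²/s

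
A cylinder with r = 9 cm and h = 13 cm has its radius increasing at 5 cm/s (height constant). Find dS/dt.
310π cm²/s

S = 2πrh + 2πr² (lateral + bases)
dS/dt = (2πh + 4πr)·dr/dt = (2π·13 + 4π·9)·5
= 310π cm²/s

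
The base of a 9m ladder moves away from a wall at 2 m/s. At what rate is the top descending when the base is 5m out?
5√14/14 ≈ 1.336 m/s

x² + y² = 9²
2x·dx/dt + 2y·dy/dt = 0
dy/dt = -x/y · dx/dt = -5/(2√14) · 2 = -5√14/14 m/s
The top is descending at 5√14/14 ≈ 1.336 m/s.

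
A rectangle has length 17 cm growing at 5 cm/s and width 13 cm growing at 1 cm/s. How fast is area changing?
82 cm²/s

A = lw
dA/dt = w·dl/dt + l·dw/dt = 13·5 + 17·1 = 82 cm²/s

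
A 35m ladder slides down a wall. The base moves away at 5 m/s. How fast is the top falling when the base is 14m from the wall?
10√21/21 ≈ 2.182 m/s

x² + y² = 35²
2x·dx/dt + 2y·dy/dt = 0
dy/dt = -x/y · dx/dt = -14/(7√21) · 5 = -10√21/21 m/s
The top is descending at 10√21/21 ≈ 2.182 m/s.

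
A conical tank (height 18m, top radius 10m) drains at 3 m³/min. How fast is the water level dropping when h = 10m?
243/(2500π) ≈ 0.03094 m/min

r/h = 10/18, so r = (5/9)h
V = (1/3)πr²h = (1/3)π((5/9)h)²h = (25/243)πh³
dV/dh = (25/81)πh²
dh/dt = (dV/dt)/(dV/dh) = -3/((25/81)π·10²) = -243/(2500π) m/min
The level is dropping at 243/(2500π) ≈ 0.03094 m/min.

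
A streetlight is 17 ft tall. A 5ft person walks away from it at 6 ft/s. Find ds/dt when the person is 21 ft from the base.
5/2 ft/s

By similar triangles: 17/(x+s) = 5/s
Solving: s = 5x/12
ds/dt = 5/12 · dx/dt = 5/12 · 6 = 5/2 ft/s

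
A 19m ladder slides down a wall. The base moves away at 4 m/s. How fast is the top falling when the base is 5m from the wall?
5√21/21 ≈ 1.091 m/s

x² + y² = 19²
2x·dx/dt + 2y·dy/dt = 0
dy/dt = -x/y · dx/dt = -5/(4√21) · 4 = -5√21/21 m/s
The top is descending at 5√21/21 ≈ 1.091 m/s.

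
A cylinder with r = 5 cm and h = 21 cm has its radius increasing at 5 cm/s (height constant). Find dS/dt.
310π cm²/s

S = 2πrh + 2πr² (lateral + bases)
dS/dt = (2πh + 4πr)·dr/dt = (2π·21 + 4π·5)·5
= 310π cm²/s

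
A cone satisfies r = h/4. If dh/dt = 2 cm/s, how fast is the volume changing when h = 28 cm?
98π cm³/s

V = (1/3)π(h/4)²h = πh³/48
dV/dt = πh²/16 · 2
At h = 28: dV/dt = 98π cm³/s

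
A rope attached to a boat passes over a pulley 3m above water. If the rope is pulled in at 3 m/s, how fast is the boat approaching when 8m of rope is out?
24√55/55 ≈ 3.236 m/s

rope² = x² + 3²
x = √(8² - 3²) = √55
dx/dt = (rope/x) · d(rope)/dt = (8/√55) · (-3) = -24√55/55 m/s
The boat approaches at 24√55/55 ≈ 3.236 m/s.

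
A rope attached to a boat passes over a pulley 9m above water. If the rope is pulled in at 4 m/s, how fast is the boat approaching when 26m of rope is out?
104√595/595 ≈ 4.264 m/s

rope² = x² + 9²
x = √(26² - 9²) = √595
dx/dt = (rope/x) · d(rope)/dt = (26/√595) · (-4) = -104√595/595 m/s
The boat approaches at 104√595/595 ≈ 4.264 m/s.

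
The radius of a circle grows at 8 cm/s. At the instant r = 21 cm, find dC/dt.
16π cm/s

C = 2πr
dC/dt = 2π · dr/dt = 2π · 8 = 16π cm/s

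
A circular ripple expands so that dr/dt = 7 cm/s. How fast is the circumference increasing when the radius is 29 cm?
14π cm/s

C = 2πr
dC/dt = 2π · dr/dt = 2π · 7 = 14π cm/s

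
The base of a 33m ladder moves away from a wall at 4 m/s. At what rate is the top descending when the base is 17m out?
17√2/10 ≈ 2.404 m/s

x² + y² = 33²
2x·dx/dt + 2y·dy/dt = 0
dy/dt = -x/y · dx/dt = -17/(20√2) · 4 = -17√2/10 m/s
The top is descending at 17√2/10 ≈ 2.404 m/s.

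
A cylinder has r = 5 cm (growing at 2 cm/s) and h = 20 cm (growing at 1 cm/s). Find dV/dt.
425π cm³/s

V = πr²h
dV/dt = 2πrh·dr/dt + πr²·dh/dt
= 2π(5)(20)(2) + π(5)²(1)
= 425π cm³/s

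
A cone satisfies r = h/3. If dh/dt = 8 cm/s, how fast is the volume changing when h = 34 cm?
9248π/9 cm³/s

V = (1/3)π(h/3)²h = πh³/27
dV/dt = πh²/9 · 8
At h = 34: dV/dt = 9248π/9 cm³/s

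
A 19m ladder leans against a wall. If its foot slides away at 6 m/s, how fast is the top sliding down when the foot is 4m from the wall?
8√345/115 ≈ 1.292 m/s

x² + y² = 19²
2x·dx/dt + 2y·dy/dt = 0
dy/dt = -x/y · dx/dt = -4/√345 · 6 = -8√345/115 m/s
The top is descending at 8√345/115 ≈ 1.292 m/s.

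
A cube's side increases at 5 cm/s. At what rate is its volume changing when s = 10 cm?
1500 cm³/s

V = s³
dV/dt = 3s² · ds/dt = 3·10²·5 = 1500 cm³/s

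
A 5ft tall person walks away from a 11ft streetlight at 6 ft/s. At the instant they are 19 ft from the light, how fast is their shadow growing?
5 ft/s

By similar triangles: 11/(x+s) = 5/s
Solving: s = 5x/6
ds/dt = 5/6 · dx/dt = 5/6 · 6 = 5 ft/s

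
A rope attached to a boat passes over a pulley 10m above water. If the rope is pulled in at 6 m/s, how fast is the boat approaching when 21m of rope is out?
126√341/341 ≈ 6.823 m/s

rope² = x² + 10²
x = √(21² - 10²) = √341
dx/dt = (rope/x) · d(rope)/dt = (21/√341) · (-6) = -126√341/341 m/s
The boat approaches at 126√341/341 ≈ 6.823 m/s.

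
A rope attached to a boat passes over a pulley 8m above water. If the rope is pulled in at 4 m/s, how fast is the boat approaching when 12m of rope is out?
12√5/5 ≈ 5.367 m/s

rope² = x² + 8²
x = √(12² - 8²) = 4√5
dx/dt = (rope/x) · d(rope)/dt = (12/(4√5)) · (-4) = -12√5/5 m/s
The boat approaches at 12√5/5 ≈ 5.367 m/s.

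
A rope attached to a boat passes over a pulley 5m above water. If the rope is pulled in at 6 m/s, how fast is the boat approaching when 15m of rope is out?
9√2/2 ≈ 6.364 m/s

rope² = x² + 5²
x = √(15² - 5²) = 10√2
dx/dt = (rope/x) · d(rope)/dt = (15/(10√2)) · (-6) = -9√2/2 m/s
The boat approaches at 9√2/2 ≈ 6.364 m/s.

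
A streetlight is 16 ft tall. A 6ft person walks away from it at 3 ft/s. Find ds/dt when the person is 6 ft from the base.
9/5 ft/s

By similar triangles: 16/(x+s) = 6/s
Solving: s = 6x/10
ds/dt = 6/10 · dx/dt = 3/5 · 3 = 9/5 ft/s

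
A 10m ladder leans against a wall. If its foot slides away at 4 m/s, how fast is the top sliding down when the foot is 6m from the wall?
3 m/s

x² + y² = 10²
2x·dx/dt + 2y·dy/dt = 0
dy/dt = -x/y · dx/dt = -6/8 · 4 = -3 m/s
The top is descending at 3 m/s.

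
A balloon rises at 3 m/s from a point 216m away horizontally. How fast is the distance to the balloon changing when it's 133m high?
399√64345/64345 ≈ 1.573 m/s

z² = 216² + y²
z = √(216² + 133²) = √64345
dz/dt = y/z · dy/dt = 133/√64345 · 3 = 399√64345/64345 ≈ 1.573 m/s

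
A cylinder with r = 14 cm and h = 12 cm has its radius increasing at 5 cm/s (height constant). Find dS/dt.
400π cm²/s

S = 2πrh + 2πr² (lateral + bases)
dS/dt = (2πh + 4πr)·dr/dt = (2π·12 + 4π·14)·5
= 400π cm²/s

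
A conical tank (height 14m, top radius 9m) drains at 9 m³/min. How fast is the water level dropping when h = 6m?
49/(81π) ≈ 0.1926 m/min

r/h = 9/14, so r = (9/14)h
V = (1/3)πr²h = (1/3)π((9/14)h)²h = (27/196)πh³
dV/dh = (81/196)πh²
dh/dt = (dV/dt)/(dV/dh) = -9/((81/196)π·6²) = -49/(81π) m/min
The level is dropping at 49/(81π) ≈ 0.1926 m/min.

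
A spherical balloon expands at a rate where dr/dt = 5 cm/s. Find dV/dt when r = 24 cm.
11520π cm³/s

V = (4/3)πr³
dV/dt = dV/dr · dr/dt = 4πr² · 5
At r = 24: dV/dt = 11520π cm³/s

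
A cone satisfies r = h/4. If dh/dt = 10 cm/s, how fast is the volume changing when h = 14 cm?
245π/2 cm³/s

V = (1/3)π(h/4)²h = πh³/48
dV/dt = πh²/16 · 10
At h = 14: dV/dt = 245π/2 cm³/s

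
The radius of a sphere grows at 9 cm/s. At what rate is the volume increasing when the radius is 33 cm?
39204π cm³/s

V = (4/3)πr³
dV/dt = dV/dr · dr/dt = 4πr² · 9
At r = 33: dV/dt = 39204π cm³/s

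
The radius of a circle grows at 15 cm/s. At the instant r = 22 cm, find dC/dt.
30π cm/s

C = 2πr
dC/dt = 2π · dr/dt = 2π · 15 = 30π cm/s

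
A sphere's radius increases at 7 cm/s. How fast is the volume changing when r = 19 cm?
10108π cm³/s

V = (4/3)πr³
dV/dt = dV/dr · dr/dt = 4πr² · 7
At r = 19: dV/dt = 10108π cm³/s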